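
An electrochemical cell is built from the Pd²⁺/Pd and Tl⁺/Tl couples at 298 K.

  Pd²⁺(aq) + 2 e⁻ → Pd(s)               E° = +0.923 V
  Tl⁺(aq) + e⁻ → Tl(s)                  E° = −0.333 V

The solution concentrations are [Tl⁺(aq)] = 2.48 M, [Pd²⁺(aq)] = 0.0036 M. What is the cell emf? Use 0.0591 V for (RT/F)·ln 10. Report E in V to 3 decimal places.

Pd²⁺/Pd is reduced (cathode, E° = +0.923 V) and Tl⁺/Tl is oxidized (anode).
E°cell = +0.923 − (−0.333) = +1.256 V, with n = 2 electrons transferred.
The balanced reaction is Pd²⁺(aq) + 2 Tl(s) → Pd(s) + 2 Tl⁺(aq), so Q = [Tl⁺(aq)]^2 / [Pd²⁺(aq)] = 1.71×10^3 and log Q = 3.233.
E = E° − (0.0591/n)·log Q = +1.256 − (0.0591/2)(3.233) = +1.160 V.

+1.160 V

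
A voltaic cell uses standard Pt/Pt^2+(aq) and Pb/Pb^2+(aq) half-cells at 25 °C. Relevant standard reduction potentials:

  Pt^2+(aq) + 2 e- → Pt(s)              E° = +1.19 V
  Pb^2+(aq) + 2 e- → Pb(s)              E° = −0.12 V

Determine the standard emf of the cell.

The Pt²⁺/Pt couple has the higher E°, so Pt ion is reduced (cathode) and Pb is oxidized (anode).
E°cell = E°(cathode) − E°(anode) = +1.19 − (−0.12) = +1.31 V.

+1.31 V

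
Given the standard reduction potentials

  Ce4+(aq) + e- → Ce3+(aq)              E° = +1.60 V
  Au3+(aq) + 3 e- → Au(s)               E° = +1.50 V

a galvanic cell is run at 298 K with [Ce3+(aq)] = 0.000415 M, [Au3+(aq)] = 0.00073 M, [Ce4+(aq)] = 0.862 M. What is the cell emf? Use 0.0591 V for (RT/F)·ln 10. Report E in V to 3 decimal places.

+0.358 V

Ce⁴⁺/Ce³⁺ is reduced (cathode, E° = +1.60 V) and Au³⁺/Au is oxidized (anode).
E°cell = +1.60 − (+1.50) = +0.10 V, with n = 3 electrons transferred.
The balanced reaction is 3 Ce4+(aq) + Au(s) → 3 Ce3+(aq) + Au3+(aq), so Q = ([Ce3+(aq)]^3·[Au3+(aq)]) / [Ce4+(aq)]^3 = 8.15×10^−14 and log Q = −13.089.
Applying E = E° − (RT ln10/nF)·log Q gives +0.10 − (0.0591/3)(−13.089) = +0.358 V.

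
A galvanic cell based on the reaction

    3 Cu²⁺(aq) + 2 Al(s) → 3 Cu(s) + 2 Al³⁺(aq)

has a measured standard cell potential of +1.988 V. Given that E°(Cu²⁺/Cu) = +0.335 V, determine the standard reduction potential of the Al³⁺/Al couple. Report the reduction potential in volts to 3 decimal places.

In the reaction as written the Cu²⁺/Cu couple is reduced (cathode) and Al³⁺/Al is oxidized (anode), so E°cell = E°(Cu²⁺/Cu) − E°(Al³⁺/Al).
E°(Al³⁺/Al) = E°(cathode) − E°cell = +0.335 − (+1.988) = −1.653 V.

−1.653 V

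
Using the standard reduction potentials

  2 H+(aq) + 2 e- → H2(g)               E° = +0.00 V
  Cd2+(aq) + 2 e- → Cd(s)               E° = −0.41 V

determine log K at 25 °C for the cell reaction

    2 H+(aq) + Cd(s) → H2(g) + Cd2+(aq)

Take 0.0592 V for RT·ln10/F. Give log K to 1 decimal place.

The 2H⁺/H₂ couple is reduced (cathode); E°cell = +0.00 − (−0.41) = +0.41 V with n = 2.
At equilibrium E = 0, so log K = nE°cell / 0.0592 = (2)(+0.41) / 0.0592 = 13.9.

log K = 13.9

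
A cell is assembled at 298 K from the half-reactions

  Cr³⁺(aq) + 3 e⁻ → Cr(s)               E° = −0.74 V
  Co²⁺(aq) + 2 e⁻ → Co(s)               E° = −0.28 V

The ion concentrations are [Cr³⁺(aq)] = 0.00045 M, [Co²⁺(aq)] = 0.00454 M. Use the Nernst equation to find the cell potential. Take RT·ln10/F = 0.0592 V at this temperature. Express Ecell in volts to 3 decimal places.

Co²⁺/Co is reduced (cathode, E° = −0.28 V) and Cr³⁺/Cr is oxidized (anode).
E°cell = −0.28 − (−0.74) = +0.46 V, with n = 6 electrons transferred.
The balanced reaction is 3 Co²⁺(aq) + 2 Cr(s) → 3 Co(s) + 2 Cr³⁺(aq), so Q = [Cr³⁺(aq)]^2 / [Co²⁺(aq)]^3 = 2.16 and log Q = 0.335.
Applying E = E° − (RT ln10/nF)·log Q gives +0.46 − (0.0592/6)(0.335) = +0.457 V.

+0.457 V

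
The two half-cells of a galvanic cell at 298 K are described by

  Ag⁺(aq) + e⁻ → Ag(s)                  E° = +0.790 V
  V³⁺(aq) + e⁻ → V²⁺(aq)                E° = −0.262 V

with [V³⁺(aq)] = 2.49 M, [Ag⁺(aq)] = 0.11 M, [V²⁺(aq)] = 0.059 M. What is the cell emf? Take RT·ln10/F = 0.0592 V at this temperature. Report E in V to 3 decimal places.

The Ag⁺/Ag couple has the more positive E°, so it is the cathode; V³⁺/V²⁺ is the anode.
E°cell = E°cat − E°an = +0.790 − (−0.262) = +1.052 V; n = 1.
The balanced reaction is Ag⁺(aq) + V²⁺(aq) → Ag(s) + V³⁺(aq), so Q = [V³⁺(aq)] / ([Ag⁺(aq)]·[V²⁺(aq)]) = 384 and log Q = 2.584.
E = E° − (0.0592/n)·log Q = +1.052 − (0.0592/1)(2.584) = +0.899 V.

+0.899 V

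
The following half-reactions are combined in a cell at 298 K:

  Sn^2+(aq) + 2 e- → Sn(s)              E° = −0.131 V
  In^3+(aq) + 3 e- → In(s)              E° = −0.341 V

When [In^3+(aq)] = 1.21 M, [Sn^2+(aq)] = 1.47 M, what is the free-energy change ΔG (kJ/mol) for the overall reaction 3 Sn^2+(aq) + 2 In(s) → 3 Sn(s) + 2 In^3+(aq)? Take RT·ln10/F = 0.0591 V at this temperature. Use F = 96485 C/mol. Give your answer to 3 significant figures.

The standard cell potential is −0.131 − (−0.341) = +0.210 V, with n = 6 electrons in the balanced equation.
The reaction quotient is [In^3+(aq)]^2 / [Sn^2+(aq)]^3 = 0.461; by Nernst, E = +0.210 − (0.0591/6)(−0.336) = +0.2133 V.
Then ΔG = −nFE = −6 × 96485 × +0.2133 J/mol = −123 kJ/mol.

−123 kJ/mol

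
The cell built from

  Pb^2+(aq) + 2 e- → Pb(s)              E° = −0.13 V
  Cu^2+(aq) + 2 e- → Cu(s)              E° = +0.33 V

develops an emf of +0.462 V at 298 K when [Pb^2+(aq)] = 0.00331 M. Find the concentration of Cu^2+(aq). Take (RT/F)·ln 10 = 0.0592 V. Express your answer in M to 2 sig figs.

Cu²⁺/Cu is the cathode (higher E°); E°cell = +0.33 − (−0.13) = +0.46 V with n = 2.
Rearranging E = E° − (0.0592/n)·log Q gives log Q = 2(+0.46 − (+0.462))/0.0592 = −0.068.
For Cu^2+(aq) + Pb(s) → Cu(s) + Pb^2+(aq), the reaction quotient is Q = [Pb^2+(aq)] / [Cu^2+(aq)].
Substituting the known concentrations and solving, log [Cu^2+(aq)] = −2.412 and [Cu^2+(aq)] = 0.0039 M.

0.0039 M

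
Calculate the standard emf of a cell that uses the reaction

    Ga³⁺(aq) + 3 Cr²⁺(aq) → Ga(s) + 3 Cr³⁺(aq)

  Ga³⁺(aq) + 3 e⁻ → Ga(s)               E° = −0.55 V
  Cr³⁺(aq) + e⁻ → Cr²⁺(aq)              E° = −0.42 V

−0.13 V

Ga³⁺(aq) gains electrons, so the Ga³⁺/Ga couple is the cathode; the Cr³⁺/Cr²⁺ couple is the anode.
E°cell = E°(cathode) − E°(anode) = −0.55 − (−0.42) = −0.13 V.
The negative E°cell means the reaction is non-spontaneous in the direction written.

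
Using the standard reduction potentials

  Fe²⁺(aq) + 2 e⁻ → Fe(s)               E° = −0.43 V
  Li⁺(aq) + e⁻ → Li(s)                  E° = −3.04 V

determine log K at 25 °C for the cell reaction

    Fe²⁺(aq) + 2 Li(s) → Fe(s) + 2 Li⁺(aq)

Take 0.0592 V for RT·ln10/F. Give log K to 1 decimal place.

log K = 88.2

The Fe²⁺/Fe couple is reduced (cathode); E°cell = −0.43 − (−3.04) = +2.61 V with n = 2.
At equilibrium E = 0, so log K = nE°cell / 0.0592 = (2)(+2.61) / 0.0592 = 88.2.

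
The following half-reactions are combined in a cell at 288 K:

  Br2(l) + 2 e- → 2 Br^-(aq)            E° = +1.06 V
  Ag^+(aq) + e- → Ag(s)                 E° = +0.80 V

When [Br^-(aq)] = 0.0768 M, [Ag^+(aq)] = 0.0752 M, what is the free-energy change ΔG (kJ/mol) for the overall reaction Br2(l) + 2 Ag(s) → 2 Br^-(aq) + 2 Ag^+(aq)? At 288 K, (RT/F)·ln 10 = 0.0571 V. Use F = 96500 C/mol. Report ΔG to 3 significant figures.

E°cell = +1.06 − (+0.80) = +0.26 V; the balanced reaction transfers n = 2 electrons.
Here Q = [Br^-(aq)]^2·[Ag^+(aq)]^2 = 3.34×10^−5 (log Q = −4.477), giving E = +0.26 − (0.0571/2)·(−4.477) = +0.3878 V.
Then ΔG = −nFE = −2 × 96500 × +0.3878 J/mol = −74.8 kJ/mol.

−74.8 kJ/mol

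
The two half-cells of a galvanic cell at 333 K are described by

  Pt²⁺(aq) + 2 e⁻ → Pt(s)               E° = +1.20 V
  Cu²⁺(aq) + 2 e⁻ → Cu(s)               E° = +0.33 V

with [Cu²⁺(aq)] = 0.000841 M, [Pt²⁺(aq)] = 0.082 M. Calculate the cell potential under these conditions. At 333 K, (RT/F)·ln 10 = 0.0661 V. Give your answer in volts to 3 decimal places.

+0.936 V

Since E°(Pt²⁺/Pt) > E°(Cu²⁺/Cu), Pt²⁺/Pt serves as the cathode.
E°cell = +1.20 − (+0.33) = +0.87 V, with n = 2 electrons transferred.
For the overall reaction Pt²⁺(aq) + Cu(s) → Pt(s) + Cu²⁺(aq), Q = [Cu²⁺(aq)] / [Pt²⁺(aq)] = 0.0103, giving log Q = −1.989.
Applying E = E° − (RT ln10/nF)·log Q gives +0.87 − (0.0661/2)(−1.989) = +0.936 V.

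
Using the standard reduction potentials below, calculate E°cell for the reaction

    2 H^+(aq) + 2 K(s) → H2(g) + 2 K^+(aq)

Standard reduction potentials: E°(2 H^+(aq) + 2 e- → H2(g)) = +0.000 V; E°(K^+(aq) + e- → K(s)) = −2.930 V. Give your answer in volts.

In the reaction as written, H^+(aq) is reduced (cathode) and K^+(aq) is produced by oxidation at the anode.
E°cell = E°(cathode) − E°(anode) = +0.000 − (−2.930) = +2.930 V.
The positive value indicates the reaction is spontaneous as written.

+2.930 V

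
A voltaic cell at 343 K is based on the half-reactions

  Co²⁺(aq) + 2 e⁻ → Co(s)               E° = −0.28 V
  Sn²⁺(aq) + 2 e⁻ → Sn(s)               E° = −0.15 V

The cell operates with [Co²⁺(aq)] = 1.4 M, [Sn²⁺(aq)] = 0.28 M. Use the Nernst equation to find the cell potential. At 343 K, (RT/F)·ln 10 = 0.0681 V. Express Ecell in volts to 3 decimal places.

+0.106 V

The Sn²⁺/Sn couple has the more positive E°, so it is the cathode; Co²⁺/Co is the anode.
The standard potential is −0.15 − (−0.28) = +0.13 V and the balanced reaction transfers n = 2 electrons.
For the overall reaction Sn²⁺(aq) + Co(s) → Sn(s) + Co²⁺(aq), Q = [Co²⁺(aq)] / [Sn²⁺(aq)] = 5, giving log Q = 0.699.
Applying E = E° − (RT ln10/nF)·log Q gives +0.13 − (0.0681/2)(0.699) = +0.106 V.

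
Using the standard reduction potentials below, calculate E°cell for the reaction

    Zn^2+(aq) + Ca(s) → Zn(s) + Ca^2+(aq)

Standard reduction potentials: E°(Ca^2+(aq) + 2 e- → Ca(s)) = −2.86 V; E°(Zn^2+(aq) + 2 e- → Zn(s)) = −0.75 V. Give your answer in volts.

+2.11 V

In the reaction as written, Zn^2+(aq) is reduced (cathode) and Ca^2+(aq) is produced by oxidation at the anode.
E°cell = E°(cathode) − E°(anode) = −0.75 − (−2.86) = +2.11 V.
The positive value indicates the reaction is spontaneous as written.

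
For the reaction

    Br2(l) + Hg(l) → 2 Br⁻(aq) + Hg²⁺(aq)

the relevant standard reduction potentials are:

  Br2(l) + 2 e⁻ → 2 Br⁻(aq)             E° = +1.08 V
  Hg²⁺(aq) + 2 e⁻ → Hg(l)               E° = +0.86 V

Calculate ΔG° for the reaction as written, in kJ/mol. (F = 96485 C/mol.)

−42.5 kJ/mol

In the reaction as written Br2(l) is reduced, so the Br₂/Br⁻ couple is the cathode and Hg²⁺/Hg is the anode.
E°cell = +1.08 − (+0.86) = +0.22 V; balancing electrons gives n = 2.
ΔG° = −nFE°cell = −(2)(96485)(+0.22) J/mol = −42.5 kJ/mol.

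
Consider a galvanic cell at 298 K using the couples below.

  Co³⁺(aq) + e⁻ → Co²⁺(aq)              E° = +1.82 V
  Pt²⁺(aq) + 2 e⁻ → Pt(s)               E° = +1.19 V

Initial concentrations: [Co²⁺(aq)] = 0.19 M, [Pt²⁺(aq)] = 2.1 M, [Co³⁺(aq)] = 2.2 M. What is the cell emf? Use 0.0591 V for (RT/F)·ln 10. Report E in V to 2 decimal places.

Co³⁺/Co²⁺ is reduced (cathode, E° = +1.82 V) and Pt²⁺/Pt is oxidized (anode).
The standard potential is +1.82 − (+1.19) = +0.63 V and the balanced reaction transfers n = 2 electrons.
For the overall reaction 2 Co³⁺(aq) + Pt(s) → 2 Co²⁺(aq) + Pt²⁺(aq), Q = ([Co²⁺(aq)]^2·[Pt²⁺(aq)]) / [Co³⁺(aq)]^2 = 0.0157, giving log Q = −1.805.
E = E° − (0.0591/n)·log Q = +0.63 − (0.0591/2)(−1.805) = +0.68 V.

+0.68 V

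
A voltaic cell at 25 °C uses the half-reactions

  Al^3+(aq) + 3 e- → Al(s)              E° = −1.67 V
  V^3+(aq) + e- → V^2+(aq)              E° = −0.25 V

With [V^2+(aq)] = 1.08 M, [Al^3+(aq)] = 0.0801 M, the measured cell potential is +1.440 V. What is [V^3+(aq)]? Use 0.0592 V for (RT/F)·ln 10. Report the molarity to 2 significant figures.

1.0 M

With V³⁺/V²⁺ at the cathode and Al³⁺/Al at the anode, E°cell = −0.25 − (−1.67) = +1.42 V (n = 3).
Rearranging E = E° − (0.0592/n)·log Q gives log Q = 3(+1.42 − (+1.440))/0.0592 = −1.014.
For 3 V^3+(aq) + Al(s) → 3 V^2+(aq) + Al^3+(aq), the reaction quotient is Q = ([V^2+(aq)]^3·[Al^3+(aq)]) / [V^3+(aq)]^3.
Substituting the known concentrations and solving, log [V^3+(aq)] = 0.006 and [V^3+(aq)] = 1.0 M.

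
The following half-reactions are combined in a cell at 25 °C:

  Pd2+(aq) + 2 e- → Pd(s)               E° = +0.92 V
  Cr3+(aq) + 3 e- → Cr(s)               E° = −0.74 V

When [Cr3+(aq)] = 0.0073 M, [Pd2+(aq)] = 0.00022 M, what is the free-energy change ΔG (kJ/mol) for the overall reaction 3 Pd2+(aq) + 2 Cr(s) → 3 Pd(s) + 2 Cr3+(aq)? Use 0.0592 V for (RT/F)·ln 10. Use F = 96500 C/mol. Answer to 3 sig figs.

With Pd²⁺/Pd reduced at the cathode, E°cell = +0.92 − (−0.74) = +1.66 V and n = 6.
Here Q = [Cr3+(aq)]^2 / [Pd2+(aq)]^3 = 5×10^6 (log Q = 6.699), giving E = +1.66 − (0.0592/6)·(6.699) = +1.5939 V.
ΔG = −nFE = −(6)(96500)(+1.5939) J/mol = −923 kJ/mol.

−923 kJ/mol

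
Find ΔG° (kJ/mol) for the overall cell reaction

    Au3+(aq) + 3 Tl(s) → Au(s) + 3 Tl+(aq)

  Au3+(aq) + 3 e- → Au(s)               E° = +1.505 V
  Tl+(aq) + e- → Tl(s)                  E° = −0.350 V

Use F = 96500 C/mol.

−537 kJ/mol

In the reaction as written Au3+(aq) is reduced, so the Au³⁺/Au couple is the cathode and Tl⁺/Tl is the anode.
E°cell = +1.505 − (−0.350) = +1.855 V; balancing electrons gives n = 3.
ΔG° = −nFE°cell = −(3)(96500)(+1.855) J/mol = −537 kJ/mol.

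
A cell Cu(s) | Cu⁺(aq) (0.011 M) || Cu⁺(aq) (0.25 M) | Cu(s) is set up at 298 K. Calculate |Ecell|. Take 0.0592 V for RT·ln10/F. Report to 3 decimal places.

0.080 V

For a concentration cell E°cell = 0, since both electrodes use the same couple.
The compartment with the higher Cu⁺(aq) concentration (0.25 M) acts as the cathode; ions are reduced there and produced at the dilute (0.011 M) anode.
With n = 1, Ecell = −(0.0592/1)·log([dilute]/[conc]) = −(0.0592/1)·log(0.011/0.25) = +0.080 V.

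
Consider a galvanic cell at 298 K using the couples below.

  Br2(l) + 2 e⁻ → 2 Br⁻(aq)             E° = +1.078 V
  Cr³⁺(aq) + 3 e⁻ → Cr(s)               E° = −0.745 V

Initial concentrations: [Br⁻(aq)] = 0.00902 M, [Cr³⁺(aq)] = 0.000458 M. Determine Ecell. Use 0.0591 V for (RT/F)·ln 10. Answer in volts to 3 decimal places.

Since E°(Br₂/Br⁻) > E°(Cr³⁺/Cr), Br₂/Br⁻ serves as the cathode.
E°cell = E°cat − E°an = +1.078 − (−0.745) = +1.823 V; n = 6.
For the overall reaction 3 Br2(l) + 2 Cr(s) → 6 Br⁻(aq) + 2 Cr³⁺(aq), Q = [Br⁻(aq)]^6·[Cr³⁺(aq)]^2 = 1.13×10^−19, giving log Q = −18.947.
By the Nernst equation, E = +1.823 − (0.0591/6)·(−18.947) = +2.010 V.

+2.010 V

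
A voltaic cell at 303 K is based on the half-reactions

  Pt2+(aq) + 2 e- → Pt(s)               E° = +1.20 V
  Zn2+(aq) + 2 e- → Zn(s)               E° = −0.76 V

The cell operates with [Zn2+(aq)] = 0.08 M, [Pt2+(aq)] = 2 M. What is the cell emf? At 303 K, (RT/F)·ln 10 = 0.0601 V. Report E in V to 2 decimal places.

+2.00 V

Since E°(Pt²⁺/Pt) > E°(Zn²⁺/Zn), Pt²⁺/Pt serves as the cathode.
The standard potential is +1.20 − (−0.76) = +1.96 V and the balanced reaction transfers n = 2 electrons.
For the overall reaction Pt2+(aq) + Zn(s) → Pt(s) + Zn2+(aq), Q = [Zn2+(aq)] / [Pt2+(aq)] = 0.04, giving log Q = −1.398.
By the Nernst equation, E = +1.96 − (0.0601/2)·(−1.398) = +2.00 V.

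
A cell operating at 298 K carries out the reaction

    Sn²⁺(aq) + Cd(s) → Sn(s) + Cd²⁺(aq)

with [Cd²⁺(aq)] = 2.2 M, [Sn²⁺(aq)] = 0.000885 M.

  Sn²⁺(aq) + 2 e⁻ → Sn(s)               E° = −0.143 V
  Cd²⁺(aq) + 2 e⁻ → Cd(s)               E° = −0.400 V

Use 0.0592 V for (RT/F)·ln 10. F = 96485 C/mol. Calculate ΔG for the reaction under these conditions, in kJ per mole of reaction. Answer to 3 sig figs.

−30.2 kJ/mol

E°cell = −0.143 − (−0.400) = +0.257 V; the balanced reaction transfers n = 2 electrons.
Here Q = [Cd²⁺(aq)] / [Sn²⁺(aq)] = 2.49×10^3 (log Q = 3.395), giving E = +0.257 − (0.0592/2)·(3.395) = +0.1565 V.
Finally ΔG = −nFE = −(2)(96485 C/mol)(+0.1565 V) = −30.2 kJ/mol.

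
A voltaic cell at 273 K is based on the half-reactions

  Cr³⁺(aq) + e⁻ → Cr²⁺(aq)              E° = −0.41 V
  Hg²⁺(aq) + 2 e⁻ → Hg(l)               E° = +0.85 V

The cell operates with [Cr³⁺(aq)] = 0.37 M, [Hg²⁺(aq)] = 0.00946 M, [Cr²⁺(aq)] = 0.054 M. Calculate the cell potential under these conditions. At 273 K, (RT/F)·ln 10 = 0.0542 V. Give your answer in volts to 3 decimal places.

The Hg²⁺/Hg couple has the more positive E°, so it is the cathode; Cr³⁺/Cr²⁺ is the anode.
The standard potential is +0.85 − (−0.41) = +1.26 V and the balanced reaction transfers n = 2 electrons.
For the overall reaction Hg²⁺(aq) + 2 Cr²⁺(aq) → Hg(l) + 2 Cr³⁺(aq), Q = [Cr³⁺(aq)]^2 / ([Hg²⁺(aq)]·[Cr²⁺(aq)]^2) = 4.96×10^3, giving log Q = 3.696.
Applying E = E° − (RT ln10/nF)·log Q gives +1.26 − (0.0542/2)(3.696) = +1.160 V.

+1.160 V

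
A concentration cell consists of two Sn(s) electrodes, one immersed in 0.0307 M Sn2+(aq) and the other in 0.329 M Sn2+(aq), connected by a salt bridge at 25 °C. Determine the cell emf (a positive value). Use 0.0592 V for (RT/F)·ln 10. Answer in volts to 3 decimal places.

0.030 V

For a concentration cell E°cell = 0, since both electrodes use the same couple.
The compartment with the higher Sn2+(aq) concentration (0.329 M) acts as the cathode; ions are reduced there and produced at the dilute (0.0307 M) anode.
With n = 2, Ecell = −(0.0592/2)·log([dilute]/[conc]) = −(0.0592/2)·log(0.0307/0.329) = +0.030 V.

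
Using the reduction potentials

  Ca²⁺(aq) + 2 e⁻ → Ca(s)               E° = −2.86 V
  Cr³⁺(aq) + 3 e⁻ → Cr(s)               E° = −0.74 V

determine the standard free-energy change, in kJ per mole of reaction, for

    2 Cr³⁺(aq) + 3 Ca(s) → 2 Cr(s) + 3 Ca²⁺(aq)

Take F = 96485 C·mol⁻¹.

In the reaction as written Cr³⁺(aq) is reduced, so the Cr³⁺/Cr couple is the cathode and Ca²⁺/Ca is the anode.
E°cell = −0.74 − (−2.86) = +2.12 V; balancing electrons gives n = 6.
ΔG° = −nFE°cell = −(6)(96485)(+2.12) J/mol = −1227 kJ/mol.

−1227 kJ/mol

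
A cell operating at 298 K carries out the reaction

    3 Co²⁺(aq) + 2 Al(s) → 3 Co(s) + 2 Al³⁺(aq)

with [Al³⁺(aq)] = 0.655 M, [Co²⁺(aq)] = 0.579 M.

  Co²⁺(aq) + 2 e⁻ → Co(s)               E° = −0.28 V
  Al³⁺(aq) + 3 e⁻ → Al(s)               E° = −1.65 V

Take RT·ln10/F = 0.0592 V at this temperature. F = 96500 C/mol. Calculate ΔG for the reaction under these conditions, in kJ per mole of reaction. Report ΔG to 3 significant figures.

E°cell = −0.28 − (−1.65) = +1.37 V; the balanced reaction transfers n = 6 electrons.
Here Q = [Al³⁺(aq)]^2 / [Co²⁺(aq)]^3 = 2.21 (log Q = 0.344), giving E = +1.37 − (0.0592/6)·(0.344) = +1.3666 V.
Finally ΔG = −nFE = −(6)(96500 C/mol)(+1.3666 V) = −791 kJ/mol.

−791 kJ/mol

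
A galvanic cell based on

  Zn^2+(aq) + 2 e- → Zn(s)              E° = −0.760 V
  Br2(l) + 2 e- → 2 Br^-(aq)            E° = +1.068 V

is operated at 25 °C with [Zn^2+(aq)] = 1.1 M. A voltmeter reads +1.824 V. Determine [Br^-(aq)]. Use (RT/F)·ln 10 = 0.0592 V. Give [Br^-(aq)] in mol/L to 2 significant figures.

The Br₂/Br⁻ couple has the larger reduction potential, so it is the cathode: E°cell = +1.068 − (−0.760) = +1.828 V and n = 2.
Rearranging E = E° − (0.0592/n)·log Q gives log Q = 2(+1.828 − (+1.824))/0.0592 = 0.135.
Balancing electrons gives Br2(l) + Zn(s) → 2 Br^-(aq) + Zn^2+(aq); thus Q = [Br^-(aq)]^2·[Zn^2+(aq)].
Solving for the unknown gives log [Br^-(aq)] = 0.047, so [Br^-(aq)] ≈ 1.1 M.

1.1 M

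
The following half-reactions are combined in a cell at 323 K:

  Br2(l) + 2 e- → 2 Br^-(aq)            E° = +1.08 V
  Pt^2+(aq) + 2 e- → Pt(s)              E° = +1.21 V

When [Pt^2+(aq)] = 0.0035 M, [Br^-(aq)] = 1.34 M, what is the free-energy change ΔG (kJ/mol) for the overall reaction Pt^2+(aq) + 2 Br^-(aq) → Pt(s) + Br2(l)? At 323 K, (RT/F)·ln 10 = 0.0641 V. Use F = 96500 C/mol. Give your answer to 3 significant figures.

E°cell = +1.21 − (+1.08) = +0.13 V; the balanced reaction transfers n = 2 electrons.
Here Q = 1 / ([Pt^2+(aq)]·[Br^-(aq)]^2) = 159 (log Q = 2.202), giving E = +0.13 − (0.0641/2)·(2.202) = +0.0594 V.
Then ΔG = −nFE = −2 × 96500 × +0.0594 J/mol = −11.5 kJ/mol.

−11.5 kJ/mol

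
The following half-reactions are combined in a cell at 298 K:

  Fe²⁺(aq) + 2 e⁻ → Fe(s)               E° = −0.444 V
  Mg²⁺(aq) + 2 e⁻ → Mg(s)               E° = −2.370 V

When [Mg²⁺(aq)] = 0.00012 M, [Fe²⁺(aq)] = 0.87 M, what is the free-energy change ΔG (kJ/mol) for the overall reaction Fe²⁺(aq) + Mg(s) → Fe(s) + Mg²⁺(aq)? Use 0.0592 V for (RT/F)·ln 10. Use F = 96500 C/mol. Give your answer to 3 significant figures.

With Fe²⁺/Fe reduced at the cathode, E°cell = −0.444 − (−2.370) = +1.926 V and n = 2.
The reaction quotient is [Mg²⁺(aq)] / [Fe²⁺(aq)] = 0.000138; by Nernst, E = +1.926 − (0.0592/2)(−3.860) = +2.0403 V.
ΔG = −nFE = −(2)(96500)(+2.0403) J/mol = −394 kJ/mol.

−394 kJ/mol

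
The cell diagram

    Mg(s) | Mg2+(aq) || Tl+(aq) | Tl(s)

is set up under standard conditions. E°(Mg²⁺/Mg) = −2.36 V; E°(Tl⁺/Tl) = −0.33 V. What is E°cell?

+2.03 V

By convention the left-hand electrode in cell notation is the anode (oxidation) and the right-hand electrode is the cathode (reduction).
E°cell = E°(right) − E°(left) = −0.33 − (−2.36) = +2.03 V.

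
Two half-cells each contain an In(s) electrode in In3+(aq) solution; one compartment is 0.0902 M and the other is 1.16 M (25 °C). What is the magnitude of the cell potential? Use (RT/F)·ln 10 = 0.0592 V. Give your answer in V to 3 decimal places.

For a concentration cell E°cell = 0, since both electrodes use the same couple.
The compartment with the higher In3+(aq) concentration (1.16 M) acts as the cathode; ions are reduced there and produced at the dilute (0.0902 M) anode.
With n = 3, Ecell = −(0.0592/3)·log([dilute]/[conc]) = −(0.0592/3)·log(0.0902/1.16) = +0.022 V.

0.022 V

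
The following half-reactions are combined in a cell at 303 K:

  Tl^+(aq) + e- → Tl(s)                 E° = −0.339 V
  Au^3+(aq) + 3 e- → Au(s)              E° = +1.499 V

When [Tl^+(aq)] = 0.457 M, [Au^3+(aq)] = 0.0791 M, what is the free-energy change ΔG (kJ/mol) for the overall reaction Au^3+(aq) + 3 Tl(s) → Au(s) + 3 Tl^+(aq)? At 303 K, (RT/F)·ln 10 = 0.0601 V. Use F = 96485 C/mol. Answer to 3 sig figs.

E°cell = +1.499 − (−0.339) = +1.838 V; the balanced reaction transfers n = 3 electrons.
Here Q = [Tl^+(aq)]^3 / [Au^3+(aq)] = 1.21 (log Q = 0.082), giving E = +1.838 − (0.0601/3)·(0.082) = +1.8364 V.
ΔG = −nFE = −(3)(96485)(+1.8364) J/mol = −532 kJ/mol.

−532 kJ/mol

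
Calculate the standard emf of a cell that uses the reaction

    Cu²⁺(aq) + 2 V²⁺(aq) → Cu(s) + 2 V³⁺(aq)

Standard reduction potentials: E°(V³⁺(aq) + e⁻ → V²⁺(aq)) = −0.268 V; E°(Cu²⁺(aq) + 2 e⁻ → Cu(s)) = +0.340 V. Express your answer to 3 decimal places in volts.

Cu²⁺(aq) gains electrons, so the Cu²⁺/Cu couple is the cathode; the V³⁺/V²⁺ couple is the anode.
E°cell = E°(cathode) − E°(anode) = +0.340 − (−0.268) = +0.608 V.

+0.608 V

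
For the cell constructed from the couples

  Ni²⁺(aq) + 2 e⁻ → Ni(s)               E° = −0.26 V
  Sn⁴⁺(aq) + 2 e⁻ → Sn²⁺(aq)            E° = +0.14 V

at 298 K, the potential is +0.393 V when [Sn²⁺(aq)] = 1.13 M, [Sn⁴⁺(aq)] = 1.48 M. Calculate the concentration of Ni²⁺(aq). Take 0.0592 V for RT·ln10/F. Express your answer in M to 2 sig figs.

The Sn⁴⁺/Sn²⁺ couple has the larger reduction potential, so it is the cathode: E°cell = +0.14 − (−0.26) = +0.40 V and n = 2.
Since E = E° − (0.0592/n)·log Q, log Q = n(E° − E)/0.0592 = 0.236.
The balanced reaction is Sn⁴⁺(aq) + Ni(s) → Sn²⁺(aq) + Ni²⁺(aq), so Q = ([Sn²⁺(aq)]·[Ni²⁺(aq)]) / [Sn⁴⁺(aq)].
Solving for the unknown gives log [Ni²⁺(aq)] = 0.353, so [Ni²⁺(aq)] ≈ 2.3 M.

2.3 M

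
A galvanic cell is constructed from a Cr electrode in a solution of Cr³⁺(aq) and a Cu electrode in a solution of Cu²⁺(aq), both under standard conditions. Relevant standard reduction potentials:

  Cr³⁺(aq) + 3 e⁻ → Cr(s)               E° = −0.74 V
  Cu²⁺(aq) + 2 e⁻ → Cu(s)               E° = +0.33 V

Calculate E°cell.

+1.07 V

Of the two couples in this cell, the one with the more positive reduction potential is reduced at the cathode: here that is Cu²⁺/Cu (+0.33 V); Cr³⁺/Cr (−0.74 V) is the anode.
E°cell = E°(cathode) − E°(anode) = +0.33 − (−0.74) = +1.07 V.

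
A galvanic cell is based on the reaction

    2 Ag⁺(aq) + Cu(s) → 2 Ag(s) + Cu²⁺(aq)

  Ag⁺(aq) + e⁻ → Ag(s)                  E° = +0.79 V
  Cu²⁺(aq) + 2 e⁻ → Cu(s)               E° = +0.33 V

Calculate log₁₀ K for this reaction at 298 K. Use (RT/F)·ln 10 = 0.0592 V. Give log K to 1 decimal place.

The Ag⁺/Ag couple is reduced (cathode); E°cell = +0.79 − (+0.33) = +0.46 V with n = 2.
At equilibrium E = 0, so log K = nE°cell / 0.0592 = (2)(+0.46) / 0.0592 = 15.5.

log K = 15.5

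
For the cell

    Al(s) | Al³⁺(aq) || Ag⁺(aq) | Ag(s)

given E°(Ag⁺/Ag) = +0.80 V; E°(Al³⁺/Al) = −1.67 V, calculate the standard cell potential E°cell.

By convention the left-hand electrode in cell notation is the anode (oxidation) and the right-hand electrode is the cathode (reduction).
E°cell = E°(right) − E°(left) = +0.80 − (−1.67) = +2.47 V.

+2.47 V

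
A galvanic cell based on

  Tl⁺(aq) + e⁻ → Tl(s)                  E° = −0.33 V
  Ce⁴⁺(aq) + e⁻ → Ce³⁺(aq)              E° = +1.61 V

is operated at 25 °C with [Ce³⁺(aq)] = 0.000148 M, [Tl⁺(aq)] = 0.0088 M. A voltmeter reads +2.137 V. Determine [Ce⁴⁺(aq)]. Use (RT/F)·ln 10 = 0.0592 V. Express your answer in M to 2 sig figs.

With Ce⁴⁺/Ce³⁺ at the cathode and Tl⁺/Tl at the anode, E°cell = +1.61 − (−0.33) = +1.94 V (n = 1).
Since E = E° − (0.0592/n)·log Q, log Q = n(E° − E)/0.0592 = −3.328.
Balancing electrons gives Ce⁴⁺(aq) + Tl(s) → Ce³⁺(aq) + Tl⁺(aq); thus Q = ([Ce³⁺(aq)]·[Tl⁺(aq)]) / [Ce⁴⁺(aq)].
Substituting the known concentrations and solving, log [Ce⁴⁺(aq)] = −2.557 and [Ce⁴⁺(aq)] = 0.0028 M.

0.0028 M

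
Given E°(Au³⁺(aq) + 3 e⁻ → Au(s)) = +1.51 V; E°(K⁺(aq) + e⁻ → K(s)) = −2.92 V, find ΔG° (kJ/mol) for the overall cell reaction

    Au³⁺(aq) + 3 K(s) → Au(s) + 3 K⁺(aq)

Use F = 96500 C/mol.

−1282 kJ/mol

In the reaction as written Au³⁺(aq) is reduced, so the Au³⁺/Au couple is the cathode and K⁺/K is the anode.
E°cell = +1.51 − (−2.92) = +4.43 V; balancing electrons gives n = 3.
ΔG° = −nFE°cell = −(3)(96500)(+4.43) J/mol = −1282 kJ/mol.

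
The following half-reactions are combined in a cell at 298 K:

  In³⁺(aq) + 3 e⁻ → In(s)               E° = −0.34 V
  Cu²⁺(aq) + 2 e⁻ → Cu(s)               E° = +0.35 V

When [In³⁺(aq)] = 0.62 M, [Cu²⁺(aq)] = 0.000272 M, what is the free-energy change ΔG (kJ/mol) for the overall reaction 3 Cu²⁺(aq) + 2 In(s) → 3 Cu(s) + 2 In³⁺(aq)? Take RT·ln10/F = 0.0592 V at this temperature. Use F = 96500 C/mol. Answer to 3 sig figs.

−341 kJ/mol

With Cu²⁺/Cu reduced at the cathode, E°cell = +0.35 − (−0.34) = +0.69 V and n = 6.
The reaction quotient is [In³⁺(aq)]^2 / [Cu²⁺(aq)]^3 = 1.91×10^10; by Nernst, E = +0.69 − (0.0592/6)(10.281) = +0.5886 V.
Finally ΔG = −nFE = −(6)(96500 C/mol)(+0.5886 V) = −341 kJ/mol.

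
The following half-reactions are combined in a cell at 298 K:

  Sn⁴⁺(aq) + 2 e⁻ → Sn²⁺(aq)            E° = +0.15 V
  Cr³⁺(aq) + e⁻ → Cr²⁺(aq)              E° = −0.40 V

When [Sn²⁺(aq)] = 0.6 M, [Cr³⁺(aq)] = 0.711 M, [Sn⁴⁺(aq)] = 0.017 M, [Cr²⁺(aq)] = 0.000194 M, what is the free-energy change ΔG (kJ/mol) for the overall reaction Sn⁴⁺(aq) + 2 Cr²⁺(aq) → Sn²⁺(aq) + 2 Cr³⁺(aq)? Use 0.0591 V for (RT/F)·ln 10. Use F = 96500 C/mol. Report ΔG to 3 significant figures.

The standard cell potential is +0.15 − (−0.40) = +0.55 V, with n = 2 electrons in the balanced equation.
Q = ([Sn²⁺(aq)]·[Cr³⁺(aq)]^2) / ([Sn⁴⁺(aq)]·[Cr²⁺(aq)]^2) = 4.74×10^8, so log Q = 8.676 and E = +0.55 − (0.0591/2)(8.676) = +0.2936 V.
Finally ΔG = −nFE = −(2)(96500 C/mol)(+0.2936 V) = −56.7 kJ/mol.

−56.7 kJ/mol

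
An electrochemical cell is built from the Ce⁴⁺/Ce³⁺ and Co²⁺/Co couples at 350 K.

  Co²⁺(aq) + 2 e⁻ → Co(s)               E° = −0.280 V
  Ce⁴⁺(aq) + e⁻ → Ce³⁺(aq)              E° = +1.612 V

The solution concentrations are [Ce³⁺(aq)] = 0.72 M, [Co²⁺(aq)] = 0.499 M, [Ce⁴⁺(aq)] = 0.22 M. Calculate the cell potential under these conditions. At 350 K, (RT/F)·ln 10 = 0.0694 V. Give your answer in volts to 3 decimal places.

The Ce⁴⁺/Ce³⁺ couple has the more positive E°, so it is the cathode; Co²⁺/Co is the anode.
E°cell = E°cat − E°an = +1.612 − (−0.280) = +1.892 V; n = 2.
For the overall reaction 2 Ce⁴⁺(aq) + Co(s) → 2 Ce³⁺(aq) + Co²⁺(aq), Q = ([Ce³⁺(aq)]^2·[Co²⁺(aq)]) / [Ce⁴⁺(aq)]^2 = 5.34, giving log Q = 0.728.
Applying E = E° − (RT ln10/nF)·log Q gives +1.892 − (0.0694/2)(0.728) = +1.867 V.

+1.867 V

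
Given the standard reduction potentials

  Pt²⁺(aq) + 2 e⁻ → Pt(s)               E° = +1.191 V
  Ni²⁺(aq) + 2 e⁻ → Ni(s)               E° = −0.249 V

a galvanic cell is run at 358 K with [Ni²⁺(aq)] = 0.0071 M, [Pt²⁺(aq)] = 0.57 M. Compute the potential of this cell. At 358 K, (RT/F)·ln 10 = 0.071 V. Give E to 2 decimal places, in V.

+1.51 V

Pt²⁺/Pt is reduced (cathode, E° = +1.191 V) and Ni²⁺/Ni is oxidized (anode).
E°cell = +1.191 − (−0.249) = +1.440 V, with n = 2 electrons transferred.
The balanced reaction is Pt²⁺(aq) + Ni(s) → Pt(s) + Ni²⁺(aq), so Q = [Ni²⁺(aq)] / [Pt²⁺(aq)] = 0.0125 and log Q = −1.905.
Applying E = E° − (RT ln10/nF)·log Q gives +1.440 − (0.071/2)(−1.905) = +1.51 V.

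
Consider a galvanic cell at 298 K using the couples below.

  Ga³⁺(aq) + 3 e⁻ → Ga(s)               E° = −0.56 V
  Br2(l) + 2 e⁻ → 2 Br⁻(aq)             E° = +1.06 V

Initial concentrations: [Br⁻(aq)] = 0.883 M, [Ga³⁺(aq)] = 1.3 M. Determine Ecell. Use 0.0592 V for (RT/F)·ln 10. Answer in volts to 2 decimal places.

+1.62 V

Since E°(Br₂/Br⁻) > E°(Ga³⁺/Ga), Br₂/Br⁻ serves as the cathode.
The standard potential is +1.06 − (−0.56) = +1.62 V and the balanced reaction transfers n = 6 electrons.
The balanced reaction is 3 Br2(l) + 2 Ga(s) → 6 Br⁻(aq) + 2 Ga³⁺(aq), so Q = [Br⁻(aq)]^6·[Ga³⁺(aq)]^2 = 0.801 and log Q = −0.096.
Applying E = E° − (RT ln10/nF)·log Q gives +1.62 − (0.0592/6)(−0.096) = +1.62 V.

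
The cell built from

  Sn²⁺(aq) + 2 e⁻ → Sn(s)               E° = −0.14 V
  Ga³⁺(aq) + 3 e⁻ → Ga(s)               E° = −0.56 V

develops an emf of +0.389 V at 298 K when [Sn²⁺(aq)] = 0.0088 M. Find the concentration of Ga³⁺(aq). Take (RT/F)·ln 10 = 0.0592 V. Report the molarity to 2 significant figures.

0.031 M

With Sn²⁺/Sn at the cathode and Ga³⁺/Ga at the anode, E°cell = −0.14 − (−0.56) = +0.42 V (n = 6).
From the Nernst equation, log Q = n(E° − E)/0.0592 = 6·(+0.42 − (+0.389))/0.0592 = 3.142.
The balanced reaction is 3 Sn²⁺(aq) + 2 Ga(s) → 3 Sn(s) + 2 Ga³⁺(aq), so Q = [Ga³⁺(aq)]^2 / [Sn²⁺(aq)]^3.
Solving for the unknown gives log [Ga³⁺(aq)] = −1.512, so [Ga³⁺(aq)] ≈ 0.031 M.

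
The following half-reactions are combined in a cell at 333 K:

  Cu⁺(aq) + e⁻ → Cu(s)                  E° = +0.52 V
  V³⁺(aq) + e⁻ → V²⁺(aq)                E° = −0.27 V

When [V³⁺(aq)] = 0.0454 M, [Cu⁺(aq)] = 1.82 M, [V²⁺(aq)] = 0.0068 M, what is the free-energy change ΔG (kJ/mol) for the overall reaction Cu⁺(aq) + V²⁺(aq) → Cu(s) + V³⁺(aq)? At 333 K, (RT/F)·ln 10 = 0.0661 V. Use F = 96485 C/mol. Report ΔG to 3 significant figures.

−72.6 kJ/mol

E°cell = +0.52 − (−0.27) = +0.79 V; the balanced reaction transfers n = 1 electron.
Here Q = [V³⁺(aq)] / ([Cu⁺(aq)]·[V²⁺(aq)]) = 3.67 (log Q = 0.564), giving E = +0.79 − (0.0661/1)·(0.564) = +0.7527 V.
ΔG = −nFE = −(1)(96485)(+0.7527) J/mol = −72.6 kJ/mol.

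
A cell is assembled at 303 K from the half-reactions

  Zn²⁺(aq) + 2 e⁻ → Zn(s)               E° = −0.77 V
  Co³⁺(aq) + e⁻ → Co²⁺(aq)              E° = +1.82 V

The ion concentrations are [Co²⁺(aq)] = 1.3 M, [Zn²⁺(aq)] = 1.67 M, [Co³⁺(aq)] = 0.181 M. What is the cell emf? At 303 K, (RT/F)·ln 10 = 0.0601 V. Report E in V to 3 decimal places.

The Co³⁺/Co²⁺ couple has the more positive E°, so it is the cathode; Zn²⁺/Zn is the anode.
E°cell = +1.82 − (−0.77) = +2.59 V, with n = 2 electrons transferred.
Balancing gives 2 Co³⁺(aq) + Zn(s) → 2 Co²⁺(aq) + Zn²⁺(aq); hence Q = ([Co²⁺(aq)]^2·[Zn²⁺(aq)]) / [Co³⁺(aq)]^2 = 86.1 (log Q = 1.935).
Applying E = E° − (RT ln10/nF)·log Q gives +2.59 − (0.0601/2)(1.935) = +2.532 V.

+2.532 V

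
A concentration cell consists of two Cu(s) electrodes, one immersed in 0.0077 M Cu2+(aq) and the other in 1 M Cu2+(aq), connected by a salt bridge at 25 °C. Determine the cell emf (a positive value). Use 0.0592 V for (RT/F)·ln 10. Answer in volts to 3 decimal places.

0.063 V

For a concentration cell E°cell = 0, since both electrodes use the same couple.
The compartment with the higher Cu2+(aq) concentration (1 M) acts as the cathode; ions are reduced there and produced at the dilute (0.0077 M) anode.
With n = 2, Ecell = −(0.0592/2)·log([dilute]/[conc]) = −(0.0592/2)·log(0.0077/1) = +0.063 V.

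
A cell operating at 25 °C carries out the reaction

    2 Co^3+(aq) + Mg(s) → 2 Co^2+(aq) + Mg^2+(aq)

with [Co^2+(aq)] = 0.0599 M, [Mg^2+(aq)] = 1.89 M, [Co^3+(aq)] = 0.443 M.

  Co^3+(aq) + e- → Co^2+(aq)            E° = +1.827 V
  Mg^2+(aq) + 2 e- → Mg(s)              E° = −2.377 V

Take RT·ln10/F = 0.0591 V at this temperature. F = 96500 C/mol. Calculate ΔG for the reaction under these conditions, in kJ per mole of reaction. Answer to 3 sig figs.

The standard cell potential is +1.827 − (−2.377) = +4.204 V, with n = 2 electrons in the balanced equation.
Here Q = ([Co^2+(aq)]^2·[Mg^2+(aq)]) / [Co^3+(aq)]^2 = 0.0346 (log Q = −1.461), giving E = +4.204 − (0.0591/2)·(−1.461) = +4.2472 V.
Finally ΔG = −nFE = −(2)(96500 C/mol)(+4.2472 V) = −820 kJ/mol.

−820 kJ/mol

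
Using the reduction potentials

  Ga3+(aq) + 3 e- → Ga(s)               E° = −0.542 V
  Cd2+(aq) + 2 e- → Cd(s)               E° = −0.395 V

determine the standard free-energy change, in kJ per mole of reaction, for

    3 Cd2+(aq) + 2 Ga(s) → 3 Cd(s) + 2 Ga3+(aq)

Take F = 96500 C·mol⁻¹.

−85.1 kJ/mol

In the reaction as written Cd2+(aq) is reduced, so the Cd²⁺/Cd couple is the cathode and Ga³⁺/Ga is the anode.
E°cell = −0.395 − (−0.542) = +0.147 V; balancing electrons gives n = 6.
ΔG° = −nFE°cell = −(6)(96500)(+0.147) J/mol = −85.1 kJ/mol.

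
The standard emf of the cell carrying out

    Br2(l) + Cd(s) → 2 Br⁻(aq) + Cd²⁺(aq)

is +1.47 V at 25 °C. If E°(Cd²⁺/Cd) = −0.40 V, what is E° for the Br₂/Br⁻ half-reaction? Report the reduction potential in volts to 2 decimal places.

In the reaction as written the Br₂/Br⁻ couple is reduced (cathode) and Cd²⁺/Cd is oxidized (anode), so E°cell = E°(Br₂/Br⁻) − E°(Cd²⁺/Cd).
E°(Br₂/Br⁻) = E°cell + E°(anode) = +1.47 + (−0.40) = +1.07 V.

+1.07 V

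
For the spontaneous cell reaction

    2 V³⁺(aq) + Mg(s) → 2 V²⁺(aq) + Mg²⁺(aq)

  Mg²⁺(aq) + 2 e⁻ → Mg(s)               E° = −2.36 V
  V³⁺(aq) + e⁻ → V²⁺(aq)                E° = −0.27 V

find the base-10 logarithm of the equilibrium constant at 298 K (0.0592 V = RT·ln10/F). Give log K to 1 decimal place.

The V³⁺/V²⁺ couple is reduced (cathode); E°cell = −0.27 − (−2.36) = +2.09 V with n = 2.
At equilibrium E = 0, so log K = nE°cell / 0.0592 = (2)(+2.09) / 0.0592 = 70.6.

log K = 70.6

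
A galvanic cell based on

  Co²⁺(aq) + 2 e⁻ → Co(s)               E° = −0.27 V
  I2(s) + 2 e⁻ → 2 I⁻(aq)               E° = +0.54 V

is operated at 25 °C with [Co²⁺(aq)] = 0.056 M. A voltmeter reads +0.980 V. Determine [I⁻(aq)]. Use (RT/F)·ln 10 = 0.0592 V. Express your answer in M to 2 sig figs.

0.0057 M

With I₂/I⁻ at the cathode and Co²⁺/Co at the anode, E°cell = +0.54 − (−0.27) = +0.81 V (n = 2).
From the Nernst equation, log Q = n(E° − E)/0.0592 = 2·(+0.81 − (+0.980))/0.0592 = −5.743.
The balanced reaction is I2(s) + Co(s) → 2 I⁻(aq) + Co²⁺(aq), so Q = [I⁻(aq)]^2·[Co²⁺(aq)].
Isolating [I⁻(aq)] in Q = 10^{−5.743} yields log [I⁻(aq)] = −2.246, i.e. 0.0057 M.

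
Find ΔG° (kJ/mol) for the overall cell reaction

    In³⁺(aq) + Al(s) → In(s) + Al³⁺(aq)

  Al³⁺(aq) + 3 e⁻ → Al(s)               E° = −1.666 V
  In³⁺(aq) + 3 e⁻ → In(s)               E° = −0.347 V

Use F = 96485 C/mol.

−382 kJ/mol

In the reaction as written In³⁺(aq) is reduced, so the In³⁺/In couple is the cathode and Al³⁺/Al is the anode.
E°cell = −0.347 − (−1.666) = +1.319 V; balancing electrons gives n = 3.
ΔG° = −nFE°cell = −(3)(96485)(+1.319) J/mol = −382 kJ/mol.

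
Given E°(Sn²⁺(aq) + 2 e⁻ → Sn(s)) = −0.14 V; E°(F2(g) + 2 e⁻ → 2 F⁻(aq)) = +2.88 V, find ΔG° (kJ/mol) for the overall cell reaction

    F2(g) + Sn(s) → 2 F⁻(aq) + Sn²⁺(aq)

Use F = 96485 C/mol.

−583 kJ/mol

In the reaction as written F2(g) is reduced, so the F₂/F⁻ couple is the cathode and Sn²⁺/Sn is the anode.
E°cell = +2.88 − (−0.14) = +3.02 V; balancing electrons gives n = 2.
ΔG° = −nFE°cell = −(2)(96485)(+3.02) J/mol = −583 kJ/mol.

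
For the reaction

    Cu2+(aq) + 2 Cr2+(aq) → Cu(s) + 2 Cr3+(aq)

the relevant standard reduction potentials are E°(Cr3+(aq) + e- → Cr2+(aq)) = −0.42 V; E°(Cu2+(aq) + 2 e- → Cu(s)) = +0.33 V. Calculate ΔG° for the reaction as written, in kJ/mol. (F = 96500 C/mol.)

In the reaction as written Cu2+(aq) is reduced, so the Cu²⁺/Cu couple is the cathode and Cr³⁺/Cr²⁺ is the anode.
E°cell = +0.33 − (−0.42) = +0.75 V; balancing electrons gives n = 2.
ΔG° = −nFE°cell = −(2)(96500)(+0.75) J/mol = −145 kJ/mol.

−145 kJ/mol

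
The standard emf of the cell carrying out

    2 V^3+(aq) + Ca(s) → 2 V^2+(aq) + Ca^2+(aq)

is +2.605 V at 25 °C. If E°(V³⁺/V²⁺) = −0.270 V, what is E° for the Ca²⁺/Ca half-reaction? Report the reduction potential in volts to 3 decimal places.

In the reaction as written the V³⁺/V²⁺ couple is reduced (cathode) and Ca²⁺/Ca is oxidized (anode), so E°cell = E°(V³⁺/V²⁺) − E°(Ca²⁺/Ca).
E°(Ca²⁺/Ca) = E°(cathode) − E°cell = −0.270 − (+2.605) = −2.875 V.

−2.875 V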